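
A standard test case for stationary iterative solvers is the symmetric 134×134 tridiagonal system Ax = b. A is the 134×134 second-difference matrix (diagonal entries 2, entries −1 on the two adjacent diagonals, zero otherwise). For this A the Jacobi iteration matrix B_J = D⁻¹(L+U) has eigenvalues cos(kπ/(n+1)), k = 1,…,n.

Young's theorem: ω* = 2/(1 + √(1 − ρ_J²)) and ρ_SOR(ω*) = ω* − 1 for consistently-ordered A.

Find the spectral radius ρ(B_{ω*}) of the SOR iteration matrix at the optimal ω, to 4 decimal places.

B_J for the 134×134 system has eigenvalues cos(kπ/135); ρ_J = cos(π/135) = 0.9997.
1 − cos²(π/135) = sin²(π/135) ⇒ √(1−ρ_J²) = sin(π/135) = 0.02327.
So ω* = 2/1.02327 = 1.9545 (Young).
[ρ_SOR] ω* − 1 = 0.9545.

ρ_SOR = 0.9545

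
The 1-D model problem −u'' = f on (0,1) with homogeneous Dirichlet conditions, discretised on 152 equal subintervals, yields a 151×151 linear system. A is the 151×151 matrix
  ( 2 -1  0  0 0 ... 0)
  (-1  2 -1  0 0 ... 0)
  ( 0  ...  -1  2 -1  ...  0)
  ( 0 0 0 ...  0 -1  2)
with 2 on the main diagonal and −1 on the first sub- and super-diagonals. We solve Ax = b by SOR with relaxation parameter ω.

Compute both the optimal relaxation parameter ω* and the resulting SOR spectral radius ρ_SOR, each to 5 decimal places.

ω* = 1.95950, ρ_SOR = 0.95950

n=151: λ(B_J) = 1 − λ(A)/2 = cos(kπ/152); k=1 gives ρ_J = 0.99979.
√(1−ρ_J²) simplifies to sin(π/152) = 0.020667.
Young: ω* = 2/(1+√(1−ρ_J²)) = 2/(1+0.020667) = 2/1.020667 = 1.95950.
ρ(B_{ω*}) = ω*−1 = 0.95950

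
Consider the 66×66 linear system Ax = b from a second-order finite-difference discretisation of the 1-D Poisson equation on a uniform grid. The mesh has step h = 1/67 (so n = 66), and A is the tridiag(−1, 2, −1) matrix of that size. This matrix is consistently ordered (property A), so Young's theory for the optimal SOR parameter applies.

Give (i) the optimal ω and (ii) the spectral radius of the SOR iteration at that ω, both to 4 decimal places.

B_J for the 66×66 system has eigenvalues cos(kπ/67); ρ_J = cos(π/67) = 0.9989.
1 − cos²(π/67) = sin²(π/67) ⇒ √(1−ρ_J²) = sin(π/67) = 0.04687.
[ω*] 2 ÷ (1 + 0.04687) = 2 ÷ 1.04687 = 1.9105.
Hence ρ(B_{ω*}) = 1.9105 − 1 = 0.9105.

ω* = 1.9105, ρ_SOR = 0.9105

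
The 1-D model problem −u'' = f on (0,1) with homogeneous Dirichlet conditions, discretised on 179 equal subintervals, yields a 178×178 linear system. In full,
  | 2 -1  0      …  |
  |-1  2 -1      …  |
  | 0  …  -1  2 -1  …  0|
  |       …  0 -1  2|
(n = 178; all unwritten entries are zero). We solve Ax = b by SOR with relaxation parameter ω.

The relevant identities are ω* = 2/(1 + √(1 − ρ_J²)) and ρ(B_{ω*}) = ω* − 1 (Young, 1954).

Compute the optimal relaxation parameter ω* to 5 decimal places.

ω* = 1.96551

spectrum of D⁻¹(L+U) = {cos(kπ/179) : 1≤k≤178}; ρ_J = cos(π/179) = 0.99985.
√(1 − cos²(π/179)) = sin(π/179) ≈ 0.017550.
Then 2/(1+√(1−ρ_J²)) = 2/(1+0.017550); ω* = 2/1.017550 = 1.96551.
ρ_SOR = ω* − 1 ≈ 0.96551.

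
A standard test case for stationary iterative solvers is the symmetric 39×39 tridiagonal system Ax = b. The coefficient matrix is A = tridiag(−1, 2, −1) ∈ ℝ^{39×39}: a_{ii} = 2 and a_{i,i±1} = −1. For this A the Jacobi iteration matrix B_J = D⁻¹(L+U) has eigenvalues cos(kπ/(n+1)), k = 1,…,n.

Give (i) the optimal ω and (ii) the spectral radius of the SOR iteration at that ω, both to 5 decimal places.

spectrum of D⁻¹(L+U) = {cos(kπ/40) : 1≤k≤39}; ρ_J = cos(π/40) = 0.99692.
root = sin(π/40) = 0.078459  (since 1−cos² = sin²).
ω* = 2/(1+0.078459) = 1.85450
ρ_SOR = ω* − 1 = 1.85450 − 1 = 0.85450.

ω* = 1.85450, ρ_SOR = 0.85450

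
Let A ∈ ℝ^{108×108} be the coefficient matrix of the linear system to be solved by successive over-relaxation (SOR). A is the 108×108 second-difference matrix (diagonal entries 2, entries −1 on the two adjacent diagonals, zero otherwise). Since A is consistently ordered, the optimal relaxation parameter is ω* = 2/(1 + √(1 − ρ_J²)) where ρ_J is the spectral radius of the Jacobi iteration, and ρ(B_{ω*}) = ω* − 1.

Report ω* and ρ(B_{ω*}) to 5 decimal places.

spectrum of D⁻¹(L+U) = {cos(kπ/109) : 1≤k≤108}; ρ_J = cos(π/109) = 0.99958.
root = sin(π/109) = 0.028818  (since 1−cos² = sin²).
ω* = 2 / (1 + 0.028818) = 2 / 1.028818 ≈ 1.94398.
and ρ(B_{ω*}) = 1.94398 − 1 = 0.94398.

ω* = 1.94398, ρ_SOR = 0.94398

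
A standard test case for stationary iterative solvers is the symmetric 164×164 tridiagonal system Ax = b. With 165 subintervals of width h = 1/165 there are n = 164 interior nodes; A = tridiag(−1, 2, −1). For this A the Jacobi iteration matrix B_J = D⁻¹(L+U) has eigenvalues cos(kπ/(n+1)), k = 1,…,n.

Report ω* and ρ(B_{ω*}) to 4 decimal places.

n=164: λ(B_J) = 1 − λ(A)/2 = cos(kπ/165); k=1 gives ρ_J = 0.9998.
√(1 − cos²(π/165)) = sin(π/165) ≈ 0.01904.
ω* = 2 / (1 + 0.01904) = 2 / 1.01904 ≈ 1.9626.
[ρ_SOR] ω* − 1 = 0.9626.

ω* = 1.9626, ρ_SOR = 0.9626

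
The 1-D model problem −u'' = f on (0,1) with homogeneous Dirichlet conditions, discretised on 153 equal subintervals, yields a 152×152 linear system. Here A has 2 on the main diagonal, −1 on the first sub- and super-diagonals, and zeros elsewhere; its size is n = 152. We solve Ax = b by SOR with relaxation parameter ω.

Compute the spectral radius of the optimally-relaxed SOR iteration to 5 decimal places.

n=152: λ(B_J) = 1 − λ(A)/2 = cos(kπ/153); k=1 gives ρ_J = 0.99979.
√(1−ρ_J²) = |sin(π/153)| = 0.020532
ω* = 2/(1 + 0.020532) = 2/1.020532 = 1.95976.
ρ_SOR = ω* − 1 = 1.95976 − 1 = 0.95976.

ρ_SOR = 0.95976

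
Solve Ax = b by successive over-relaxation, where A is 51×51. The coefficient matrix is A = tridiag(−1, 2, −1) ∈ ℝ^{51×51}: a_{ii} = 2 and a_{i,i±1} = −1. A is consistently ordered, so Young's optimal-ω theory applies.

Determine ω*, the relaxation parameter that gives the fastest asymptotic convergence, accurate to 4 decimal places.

[ρ_J] n=51: ρ(B_J) = cos(π/(n+1)) = cos(π/52) = 0.9982.
√(1−ρ_J²) = |sin(π/52)| = 0.06038
ω* = 2/(1+0.06038) = 1.8861
At ω = 1.8861 every |λ(B_ω)| = ω−1, so ρ_SOR = 0.8861.

ω* = 1.8861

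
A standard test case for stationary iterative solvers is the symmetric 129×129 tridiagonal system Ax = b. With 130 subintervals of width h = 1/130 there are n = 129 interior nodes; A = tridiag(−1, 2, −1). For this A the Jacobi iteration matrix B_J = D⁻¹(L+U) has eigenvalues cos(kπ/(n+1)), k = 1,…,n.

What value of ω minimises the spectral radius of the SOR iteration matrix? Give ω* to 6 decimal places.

[ρ_J] n=129: ρ(B_J) = cos(π/(n+1)) = cos(π/130) = 0.999708.
1 − cos²(π/130) = sin²(π/130) ⇒ √(1−ρ_J²) = sin(π/130) = 0.0241637.
ω* = 2/(1+0.0241637) = 1.952813
ρ_SOR = ω* − 1 ≈ 0.952813.

ω* = 1.952813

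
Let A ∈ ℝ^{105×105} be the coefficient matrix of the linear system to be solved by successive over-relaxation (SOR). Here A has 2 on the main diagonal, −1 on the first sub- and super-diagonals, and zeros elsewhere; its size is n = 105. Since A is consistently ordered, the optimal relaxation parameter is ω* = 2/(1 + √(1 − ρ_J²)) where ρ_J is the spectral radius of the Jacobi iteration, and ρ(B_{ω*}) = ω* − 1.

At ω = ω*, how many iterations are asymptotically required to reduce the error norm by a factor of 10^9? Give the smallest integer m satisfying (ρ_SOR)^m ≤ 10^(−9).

m = 350

With n=105, ρ(Jacobi) = cos(π/106) = 0.9995608.
√(1−ρ_J²) = |sin(π/106)| = 0.0296333
ω* = 2/(1+0.0296333) = 1.9424391
and ρ(B_{ω*}) = 1.9424391 − 1 = 0.9424391.
(0.9424391)^m ≤ 10^{−9}  ⇒  m·ln(0.9424391) ≤ −9·ln10  ⇒  m ≥ 349.560  ⇒  m = 350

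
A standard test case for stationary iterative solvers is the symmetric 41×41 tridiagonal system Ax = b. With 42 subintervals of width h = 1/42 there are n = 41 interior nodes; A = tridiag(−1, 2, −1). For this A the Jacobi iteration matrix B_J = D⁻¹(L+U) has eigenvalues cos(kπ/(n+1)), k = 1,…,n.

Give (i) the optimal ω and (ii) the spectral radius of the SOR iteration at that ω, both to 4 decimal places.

B_J for the 41×41 system has eigenvalues cos(kπ/42); ρ_J = cos(π/42) = 0.9972.
root = sin(π/42) = 0.07473  (since 1−cos² = sin²).
[ω*] 2 ÷ (1 + 0.07473) = 2 ÷ 1.07473 = 1.8609.
At ω = 1.8609 every |λ(B_ω)| = ω−1, so ρ_SOR = 0.8609.

ω* = 1.8609, ρ_SOR = 0.8609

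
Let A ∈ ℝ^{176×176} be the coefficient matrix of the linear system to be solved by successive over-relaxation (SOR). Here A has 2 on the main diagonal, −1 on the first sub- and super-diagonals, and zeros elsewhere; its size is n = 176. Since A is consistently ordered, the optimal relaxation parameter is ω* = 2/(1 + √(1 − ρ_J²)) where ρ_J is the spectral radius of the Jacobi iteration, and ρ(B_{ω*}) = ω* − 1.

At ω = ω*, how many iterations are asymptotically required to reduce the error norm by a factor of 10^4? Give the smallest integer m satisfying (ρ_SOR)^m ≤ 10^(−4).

spectrum of D⁻¹(L+U) = {cos(kπ/177) : 1≤k≤176}; ρ_J = cos(π/177) = 0.9998425.
1 − cos²(π/177) = sin²(π/177) ⇒ √(1−ρ_J²) = sin(π/177) = 0.0177482.
Then 2/(1+√(1−ρ_J²)) = 2/(1+0.0177482); ω* = 2/1.0177482 = 1.9651226.
At ω = 1.9651226 every |λ(B_ω)| = ω−1, so ρ_SOR = 0.9651226.
Need (0.9651226)^m ≤ 10^(−4): m ≥ 4·ln10/|ln 0.9651226| = 9.21034/0.0355001 = 259.445 ⇒ m = 260.

m = 260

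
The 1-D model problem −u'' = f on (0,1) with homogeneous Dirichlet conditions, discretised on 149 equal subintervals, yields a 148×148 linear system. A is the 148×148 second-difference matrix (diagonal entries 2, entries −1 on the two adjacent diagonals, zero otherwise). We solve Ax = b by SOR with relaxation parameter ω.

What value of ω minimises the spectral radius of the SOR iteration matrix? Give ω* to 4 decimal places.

ω* = 1.9587

[ρ_J] n=148: ρ(B_J) = cos(π/(n+1)) = cos(π/149) = 0.9998.
root = sin(π/149) = 0.02108  (since 1−cos² = sin²).
[ω*] 2 ÷ (1 + 0.02108) = 2 ÷ 1.02108 = 1.9587.
and ρ(B_{ω*}) = 1.9587 − 1 = 0.9587.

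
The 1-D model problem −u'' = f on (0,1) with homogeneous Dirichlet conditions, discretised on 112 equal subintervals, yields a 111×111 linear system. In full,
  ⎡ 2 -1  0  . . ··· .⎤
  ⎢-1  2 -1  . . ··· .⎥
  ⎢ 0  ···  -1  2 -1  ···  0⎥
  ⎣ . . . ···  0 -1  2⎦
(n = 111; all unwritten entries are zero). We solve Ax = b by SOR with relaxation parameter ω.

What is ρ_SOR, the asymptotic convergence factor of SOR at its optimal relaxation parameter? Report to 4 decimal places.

ρ_SOR = 0.9454

n=111: λ(B_J) = 1 − λ(A)/2 = cos(kπ/112); k=1 gives ρ_J = 0.9996.
√(1 − cos²(π/112)) = sin(π/112) ≈ 0.02805.
ω* = 2/(1+0.02805) = 1.9454
and ρ(B_{ω*}) = 1.9454 − 1 = 0.9454.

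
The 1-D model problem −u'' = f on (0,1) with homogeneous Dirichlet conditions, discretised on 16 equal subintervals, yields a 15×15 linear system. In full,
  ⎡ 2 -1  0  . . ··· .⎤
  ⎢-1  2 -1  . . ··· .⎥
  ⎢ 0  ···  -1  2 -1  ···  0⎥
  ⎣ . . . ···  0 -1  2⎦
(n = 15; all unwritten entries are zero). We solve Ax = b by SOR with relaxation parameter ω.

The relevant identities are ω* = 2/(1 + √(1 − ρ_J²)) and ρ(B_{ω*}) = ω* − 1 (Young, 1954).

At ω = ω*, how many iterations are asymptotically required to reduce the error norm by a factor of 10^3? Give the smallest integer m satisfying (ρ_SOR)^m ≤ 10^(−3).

m = 18

spectrum of D⁻¹(L+U) = {cos(kπ/16) : 1≤k≤15}; ρ_J = cos(π/16) = 0.9807853.
root = sin(π/16) = 0.1950903  (since 1−cos² = sin²).
ω* = 2/(1 + 0.1950903) = 2/1.1950903 = 1.6735137.
Hence ρ(B_{ω*}) = 1.6735137 − 1 = 0.6735137.
Need (0.6735137)^m ≤ 10^(−3): m ≥ 3·ln10/|ln 0.6735137| = 6.90776/0.395247 = 17.477 ⇒ m = 18.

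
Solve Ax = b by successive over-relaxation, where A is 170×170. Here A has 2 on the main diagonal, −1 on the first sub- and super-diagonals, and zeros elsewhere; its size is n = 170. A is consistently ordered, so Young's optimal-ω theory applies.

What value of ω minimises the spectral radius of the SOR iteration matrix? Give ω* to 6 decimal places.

ω* = 1.963921

n=170: λ(B_J) = 1 − λ(A)/2 = cos(kπ/171); k=1 gives ρ_J = 0.999831.
√(1 − cos²(π/171)) = sin(π/171) ≈ 0.0183709.
So ω* = 2/1.0183709 = 1.963921 (Young).
ρ(B_{ω*}) = ω*−1 = 0.963921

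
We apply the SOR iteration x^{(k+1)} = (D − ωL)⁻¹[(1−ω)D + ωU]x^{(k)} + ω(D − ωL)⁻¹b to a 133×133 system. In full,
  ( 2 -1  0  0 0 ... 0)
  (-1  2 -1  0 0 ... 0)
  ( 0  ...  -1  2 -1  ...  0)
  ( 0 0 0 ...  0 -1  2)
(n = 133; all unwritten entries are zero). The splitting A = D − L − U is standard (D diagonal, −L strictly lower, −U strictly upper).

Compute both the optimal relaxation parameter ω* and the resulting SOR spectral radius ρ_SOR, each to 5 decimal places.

ω* = 1.95419, ρ_SOR = 0.95419

B_J for the 133×133 system has eigenvalues cos(kπ/134); ρ_J = cos(π/134) = 0.99973.
1 − cos²(π/134) = sin²(π/134) ⇒ √(1−ρ_J²) = sin(π/134) = 0.023443.
[ω*] 2 ÷ (1 + 0.023443) = 2 ÷ 1.023443 = 1.95419.
At ω = 1.95419 every |λ(B_ω)| = ω−1, so ρ_SOR = 0.95419.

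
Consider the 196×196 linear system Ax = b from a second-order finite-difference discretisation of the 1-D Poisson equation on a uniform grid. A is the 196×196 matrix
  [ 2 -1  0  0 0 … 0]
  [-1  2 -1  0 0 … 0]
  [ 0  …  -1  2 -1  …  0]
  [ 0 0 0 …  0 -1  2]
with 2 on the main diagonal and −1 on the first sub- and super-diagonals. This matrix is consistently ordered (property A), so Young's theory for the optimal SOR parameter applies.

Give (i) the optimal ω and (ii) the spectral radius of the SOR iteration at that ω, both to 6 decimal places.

B_J for the 196×196 system has eigenvalues cos(kπ/197); ρ_J = cos(π/197) = 0.999873.
root = sin(π/197) = 0.0159465  (since 1−cos² = sin²).
Young: ω* = 2/(1+√(1−ρ_J²)) = 2/(1+0.0159465) = 2/1.0159465 = 1.968608.
ρ_SOR = ω* − 1 ≈ 0.968608.

ω* = 1.968608, ρ_SOR = 0.968608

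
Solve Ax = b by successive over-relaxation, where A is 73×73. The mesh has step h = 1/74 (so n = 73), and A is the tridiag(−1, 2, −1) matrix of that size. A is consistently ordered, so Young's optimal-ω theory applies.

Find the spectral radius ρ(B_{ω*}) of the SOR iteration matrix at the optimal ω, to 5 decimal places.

ρ_SOR = 0.91857

[ρ_J] n=73: ρ(B_J) = cos(π/(n+1)) = cos(π/74) = 0.99910.
√(1−ρ_J²) = |sin(π/74)| = 0.042441
ω* = 2 / (1 + 0.042441) = 2 / 1.042441 ≈ 1.91857.
At ω = 1.91857 every |λ(B_ω)| = ω−1, so ρ_SOR = 0.91857.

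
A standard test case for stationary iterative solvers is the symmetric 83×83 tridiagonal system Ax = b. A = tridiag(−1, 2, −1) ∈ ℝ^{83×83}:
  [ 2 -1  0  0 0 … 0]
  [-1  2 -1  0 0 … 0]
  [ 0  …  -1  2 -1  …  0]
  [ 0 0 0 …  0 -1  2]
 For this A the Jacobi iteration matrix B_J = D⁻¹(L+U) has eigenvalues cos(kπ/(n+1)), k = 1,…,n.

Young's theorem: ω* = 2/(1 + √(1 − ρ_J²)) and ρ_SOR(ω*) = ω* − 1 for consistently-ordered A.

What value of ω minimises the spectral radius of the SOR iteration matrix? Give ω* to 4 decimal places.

ω* = 1.9279

With n=83, ρ(Jacobi) = cos(π/84) = 0.9993.
√(1−ρ_J²) = |sin(π/84)| = 0.03739
Young: ω* = 2/(1+√(1−ρ_J²)) = 2/(1+0.03739) = 2/1.03739 = 1.9279.
[ρ_SOR] ω* − 1 = 0.9279.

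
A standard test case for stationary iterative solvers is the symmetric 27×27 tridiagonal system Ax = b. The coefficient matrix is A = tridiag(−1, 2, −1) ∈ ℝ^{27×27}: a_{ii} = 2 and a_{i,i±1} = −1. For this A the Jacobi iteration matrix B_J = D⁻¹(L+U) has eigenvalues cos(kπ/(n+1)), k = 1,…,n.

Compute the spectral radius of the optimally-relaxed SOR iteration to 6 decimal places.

With n=27, ρ(Jacobi) = cos(π/28) = 0.993712.
√(1−ρ_J²) = |sin(π/28)| = 0.1119645
[ω*] 2 ÷ (1 + 0.1119645) = 2 ÷ 1.1119645 = 1.798619.
[ρ_SOR] ω* − 1 = 0.798619.

ρ_SOR = 0.798619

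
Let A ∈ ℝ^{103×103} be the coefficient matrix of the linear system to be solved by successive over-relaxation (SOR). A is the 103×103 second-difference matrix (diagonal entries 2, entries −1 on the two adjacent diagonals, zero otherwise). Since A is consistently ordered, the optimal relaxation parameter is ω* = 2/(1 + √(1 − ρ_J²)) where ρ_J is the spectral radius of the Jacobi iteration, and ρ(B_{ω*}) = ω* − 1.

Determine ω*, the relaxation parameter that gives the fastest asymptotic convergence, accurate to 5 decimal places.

ω* = 1.94136

½·tridiag(1,0,1) at n=103: λ_k = cos(kπ/104); max |λ| at k=1 ⇒ ρ_J = cos(π/104) ≈ 0.99954.
√(1−ρ_J²) = |sin(π/104)| = 0.030203
[ω*] 2 ÷ (1 + 0.030203) = 2 ÷ 1.030203 = 1.94136.
and ρ(B_{ω*}) = 1.94136 − 1 = 0.94136.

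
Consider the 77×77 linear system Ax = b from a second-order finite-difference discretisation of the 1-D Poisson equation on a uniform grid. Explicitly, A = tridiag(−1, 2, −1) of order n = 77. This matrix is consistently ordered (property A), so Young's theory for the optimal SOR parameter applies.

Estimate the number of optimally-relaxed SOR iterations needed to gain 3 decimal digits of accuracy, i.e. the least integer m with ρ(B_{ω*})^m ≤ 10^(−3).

With n=77, ρ(Jacobi) = cos(π/78) = 0.9991890.
√(1 − cos²(π/78)) = sin(π/78) ≈ 0.0402659.
[ω*] 2 ÷ (1 + 0.0402659) = 2 ÷ 1.0402659 = 1.9225854.
ρ_SOR = ω* − 1 = 1.9225854 − 1 = 0.9225854.
m ≥ 3·ln10 / (−ln 0.9225854) = 85.730; smallest integer m = 86.

m = 86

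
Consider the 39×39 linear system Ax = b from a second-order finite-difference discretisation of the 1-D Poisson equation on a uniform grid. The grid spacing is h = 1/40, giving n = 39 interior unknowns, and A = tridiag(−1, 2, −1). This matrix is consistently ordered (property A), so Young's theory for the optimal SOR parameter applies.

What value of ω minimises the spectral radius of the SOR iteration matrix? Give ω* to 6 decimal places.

ω* = 1.854498

ρ_J = max_k |cos(kπ/40)| = cos(π/40) = 0.996917
1 − cos²(π/40) = sin²(π/40) ⇒ √(1−ρ_J²) = sin(π/40) = 0.0784591.
ω* = 2/(1+0.0784591) = 1.854498
ρ_SOR = ω* − 1 ≈ 0.854498.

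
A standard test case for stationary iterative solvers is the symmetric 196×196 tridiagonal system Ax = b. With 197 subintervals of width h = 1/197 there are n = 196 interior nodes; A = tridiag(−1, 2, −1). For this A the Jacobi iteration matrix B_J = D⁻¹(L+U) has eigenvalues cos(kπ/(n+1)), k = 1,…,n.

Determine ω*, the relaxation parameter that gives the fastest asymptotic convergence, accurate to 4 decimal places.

ω* = 1.9686

½·tridiag(1,0,1) at n=196: λ_k = cos(kπ/197); max |λ| at k=1 ⇒ ρ_J = cos(π/197) ≈ 0.9999.
1 − cos²(π/197) = sin²(π/197) ⇒ √(1−ρ_J²) = sin(π/197) = 0.01595.
ω* = 2 / (1 + 0.01595) = 2 / 1.01595 ≈ 1.9686.
ρ_SOR = ω* − 1 ≈ 0.9686.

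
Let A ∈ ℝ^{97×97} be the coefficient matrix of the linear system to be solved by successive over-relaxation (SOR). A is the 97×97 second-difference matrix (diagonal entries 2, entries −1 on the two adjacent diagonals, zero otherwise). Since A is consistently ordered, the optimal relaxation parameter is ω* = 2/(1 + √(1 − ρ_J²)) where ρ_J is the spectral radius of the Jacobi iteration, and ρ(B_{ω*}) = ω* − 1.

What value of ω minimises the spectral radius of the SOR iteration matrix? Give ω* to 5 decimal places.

With n=97, ρ(Jacobi) = cos(π/98) = 0.99949.
√(1−ρ_J²) simplifies to sin(π/98) = 0.032052.
So ω* = 2/1.032052 = 1.93789 (Young).
and ρ(B_{ω*}) = 1.93789 − 1 = 0.93789.

ω* = 1.93789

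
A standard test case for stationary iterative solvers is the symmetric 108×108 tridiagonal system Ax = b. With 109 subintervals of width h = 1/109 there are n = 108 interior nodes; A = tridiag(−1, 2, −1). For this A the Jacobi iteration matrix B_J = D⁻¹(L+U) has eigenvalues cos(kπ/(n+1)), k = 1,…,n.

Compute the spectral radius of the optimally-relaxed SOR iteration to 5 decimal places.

ρ_SOR = 0.94398

n=108: λ(B_J) = 1 − λ(A)/2 = cos(kπ/109); k=1 gives ρ_J = 0.99958.
1 − cos²(π/109) = sin²(π/109) ⇒ √(1−ρ_J²) = sin(π/109) = 0.028818.
Then 2/(1+√(1−ρ_J²)) = 2/(1+0.028818); ω* = 2/1.028818 = 1.94398.
At ω = 1.94398 every |λ(B_ω)| = ω−1, so ρ_SOR = 0.94398.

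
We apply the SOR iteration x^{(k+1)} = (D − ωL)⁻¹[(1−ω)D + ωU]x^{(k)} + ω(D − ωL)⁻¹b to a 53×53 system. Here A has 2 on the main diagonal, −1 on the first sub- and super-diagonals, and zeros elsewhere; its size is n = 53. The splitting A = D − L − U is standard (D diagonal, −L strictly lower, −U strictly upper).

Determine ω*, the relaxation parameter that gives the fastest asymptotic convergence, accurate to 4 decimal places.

With n=53, ρ(Jacobi) = cos(π/54) = 0.9983.
√(1−ρ_J²) = |sin(π/54)| = 0.05814
Then 2/(1+√(1−ρ_J²)) = 2/(1+0.05814); ω* = 2/1.05814 = 1.8901.
[ρ_SOR] ω* − 1 = 0.8901.

ω* = 1.8901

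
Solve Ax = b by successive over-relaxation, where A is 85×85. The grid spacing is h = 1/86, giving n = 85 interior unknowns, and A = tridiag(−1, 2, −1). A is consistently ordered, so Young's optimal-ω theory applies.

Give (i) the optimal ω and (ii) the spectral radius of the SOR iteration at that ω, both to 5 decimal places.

½·tridiag(1,0,1) at n=85: λ_k = cos(kπ/86); max |λ| at k=1 ⇒ ρ_J = cos(π/86) ≈ 0.99933.
√(1 − cos²(π/86)) = sin(π/86) ≈ 0.036522.
[ω*] 2 ÷ (1 + 0.036522) = 2 ÷ 1.036522 = 1.92953.
ρ_SOR = ω* − 1 = 1.92953 − 1 = 0.92953.

ω* = 1.92953, ρ_SOR = 0.92953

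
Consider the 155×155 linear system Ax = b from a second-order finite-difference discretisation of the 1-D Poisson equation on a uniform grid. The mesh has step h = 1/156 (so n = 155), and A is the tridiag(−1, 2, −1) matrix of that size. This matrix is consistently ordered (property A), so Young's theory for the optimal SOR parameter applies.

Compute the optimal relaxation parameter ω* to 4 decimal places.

½·tridiag(1,0,1) at n=155: λ_k = cos(kπ/156); max |λ| at k=1 ⇒ ρ_J = cos(π/156) ≈ 0.9998.
root = sin(π/156) = 0.02014  (since 1−cos² = sin²).
ω* = 2 / (1 + 0.02014) = 2 / 1.02014 ≈ 1.9605.
Hence ρ(B_{ω*}) = 1.9605 − 1 = 0.9605.

ω* = 1.9605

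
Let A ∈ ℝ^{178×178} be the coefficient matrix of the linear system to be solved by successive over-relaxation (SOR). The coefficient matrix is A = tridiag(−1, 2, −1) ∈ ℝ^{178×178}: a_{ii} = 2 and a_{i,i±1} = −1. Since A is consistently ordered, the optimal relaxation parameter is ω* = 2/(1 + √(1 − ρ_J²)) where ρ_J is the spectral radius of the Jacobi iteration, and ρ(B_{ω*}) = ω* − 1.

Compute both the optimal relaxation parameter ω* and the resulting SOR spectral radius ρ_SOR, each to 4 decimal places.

ω* = 1.9655, ρ_SOR = 0.9655

n=178: λ(B_J) = 1 − λ(A)/2 = cos(kπ/179); k=1 gives ρ_J = 0.9998.
root = sin(π/179) = 0.01755  (since 1−cos² = sin²).
ω* = 2 / (1 + 0.01755) = 2 / 1.01755 ≈ 1.9655.
At ω = 1.9655 every |λ(B_ω)| = ω−1, so ρ_SOR = 0.9655.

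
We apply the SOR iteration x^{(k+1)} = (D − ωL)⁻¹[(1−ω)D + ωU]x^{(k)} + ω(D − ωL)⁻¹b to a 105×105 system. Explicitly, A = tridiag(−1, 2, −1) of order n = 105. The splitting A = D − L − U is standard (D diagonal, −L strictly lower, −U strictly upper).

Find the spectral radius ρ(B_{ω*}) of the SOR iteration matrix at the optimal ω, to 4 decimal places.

spectrum of D⁻¹(L+U) = {cos(kπ/106) : 1≤k≤105}; ρ_J = cos(π/106) = 0.9996.
1 − cos²(π/106) = sin²(π/106) ⇒ √(1−ρ_J²) = sin(π/106) = 0.02963.
ω* = 2/(1+0.02963) = 1.9424
[ρ_SOR] ω* − 1 = 0.9424.

ρ_SOR = 0.9424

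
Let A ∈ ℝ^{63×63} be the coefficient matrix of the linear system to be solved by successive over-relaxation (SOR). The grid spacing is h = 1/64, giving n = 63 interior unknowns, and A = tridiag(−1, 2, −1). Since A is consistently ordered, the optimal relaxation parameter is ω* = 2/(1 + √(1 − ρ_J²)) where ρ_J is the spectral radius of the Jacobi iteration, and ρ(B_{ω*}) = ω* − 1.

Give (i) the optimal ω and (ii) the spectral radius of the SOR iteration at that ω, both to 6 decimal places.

ω* = 1.906455, ρ_SOR = 0.906455

With n=63, ρ(Jacobi) = cos(π/64) = 0.998795.
√(1 − cos²(π/64)) = sin(π/64) ≈ 0.0490677.
ω* = 2/(1+0.0490677) = 1.906455
Hence ρ(B_{ω*}) = 1.906455 − 1 = 0.906455.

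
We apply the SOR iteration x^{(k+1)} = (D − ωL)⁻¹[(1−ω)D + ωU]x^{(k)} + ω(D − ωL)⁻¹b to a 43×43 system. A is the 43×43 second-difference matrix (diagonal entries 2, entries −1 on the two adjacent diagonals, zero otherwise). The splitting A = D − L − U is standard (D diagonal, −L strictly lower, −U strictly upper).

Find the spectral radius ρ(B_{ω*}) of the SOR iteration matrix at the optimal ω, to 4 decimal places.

ρ_SOR = 0.8668

With n=43, ρ(Jacobi) = cos(π/44) = 0.9975.
√(1−ρ_J²) = |sin(π/44)| = 0.07134
Young: ω* = 2/(1+√(1−ρ_J²)) = 2/(1+0.07134) = 2/1.07134 = 1.8668.
ρ_SOR = ω* − 1 = 1.8668 − 1 = 0.8668.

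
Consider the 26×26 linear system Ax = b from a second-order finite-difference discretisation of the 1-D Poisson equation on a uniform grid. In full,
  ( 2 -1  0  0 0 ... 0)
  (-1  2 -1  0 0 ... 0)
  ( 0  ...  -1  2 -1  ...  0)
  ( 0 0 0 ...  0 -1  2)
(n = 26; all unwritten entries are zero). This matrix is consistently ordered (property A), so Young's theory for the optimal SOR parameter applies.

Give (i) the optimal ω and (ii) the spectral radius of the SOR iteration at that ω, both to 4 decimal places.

ω* = 1.7920, ρ_SOR = 0.7920

½·tridiag(1,0,1) at n=26: λ_k = cos(kπ/27); max |λ| at k=1 ⇒ ρ_J = cos(π/27) ≈ 0.9932.
√(1−ρ_J²) simplifies to sin(π/27) = 0.11609.
[ω*] 2 ÷ (1 + 0.11609) = 2 ÷ 1.11609 = 1.7920.
and ρ(B_{ω*}) = 1.7920 − 1 = 0.7920.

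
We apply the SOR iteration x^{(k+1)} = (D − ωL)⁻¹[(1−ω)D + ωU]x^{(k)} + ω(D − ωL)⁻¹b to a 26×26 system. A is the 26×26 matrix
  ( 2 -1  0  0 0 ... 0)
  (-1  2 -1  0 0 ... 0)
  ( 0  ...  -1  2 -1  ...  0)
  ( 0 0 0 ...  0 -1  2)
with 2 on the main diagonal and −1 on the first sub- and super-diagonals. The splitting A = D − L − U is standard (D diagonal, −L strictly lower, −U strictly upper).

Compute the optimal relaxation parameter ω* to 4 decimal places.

½·tridiag(1,0,1) at n=26: λ_k = cos(kπ/27); max |λ| at k=1 ⇒ ρ_J = cos(π/27) ≈ 0.9932.
√(1−ρ_J²) = |sin(π/27)| = 0.11609
Young: ω* = 2/(1+√(1−ρ_J²)) = 2/(1+0.11609) = 2/1.11609 = 1.7920.
[ρ_SOR] ω* − 1 = 0.7920.

ω* = 1.7920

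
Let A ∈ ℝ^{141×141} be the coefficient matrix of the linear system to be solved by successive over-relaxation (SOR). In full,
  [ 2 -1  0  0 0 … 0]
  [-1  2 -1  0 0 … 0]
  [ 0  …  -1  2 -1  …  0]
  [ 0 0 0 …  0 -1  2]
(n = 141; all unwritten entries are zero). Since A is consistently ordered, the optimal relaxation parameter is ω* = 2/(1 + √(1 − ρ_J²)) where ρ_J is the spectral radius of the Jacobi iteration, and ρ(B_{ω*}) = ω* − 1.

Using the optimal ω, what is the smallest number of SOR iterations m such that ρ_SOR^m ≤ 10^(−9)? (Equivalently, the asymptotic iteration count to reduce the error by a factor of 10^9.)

½·tridiag(1,0,1) at n=141: λ_k = cos(kπ/142); max |λ| at k=1 ⇒ ρ_J = cos(π/142) ≈ 0.9997553.
1 − cos²(π/142) = sin²(π/142) ⇒ √(1−ρ_J²) = sin(π/142) = 0.0221221.
Young: ω* = 2/(1+√(1−ρ_J²)) = 2/(1+0.0221221) = 2/1.0221221 = 1.9567134.
[ρ_SOR] ω* − 1 = 0.9567134.
ρ_SOR^m ≤ 10^(−9) ⇔ m ≥ 9·ln10/(−ln 0.9567134) = 20.7233/0.0442514 = 468.308; m = ⌈468.308⌉ = 469.

m = 469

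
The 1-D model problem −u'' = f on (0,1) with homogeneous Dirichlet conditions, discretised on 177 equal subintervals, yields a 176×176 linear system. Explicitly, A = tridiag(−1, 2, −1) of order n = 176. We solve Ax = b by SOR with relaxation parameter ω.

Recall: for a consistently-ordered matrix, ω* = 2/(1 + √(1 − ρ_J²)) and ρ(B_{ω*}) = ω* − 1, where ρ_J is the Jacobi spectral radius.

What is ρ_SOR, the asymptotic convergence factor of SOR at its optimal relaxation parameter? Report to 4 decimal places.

n=176: λ(B_J) = 1 − λ(A)/2 = cos(kπ/177); k=1 gives ρ_J = 0.9998.
√(1 − cos²(π/177)) = sin(π/177) ≈ 0.01775.
ω* = 2 / (1 + 0.01775) = 2 / 1.01775 ≈ 1.9651.
ρ_SOR = ω* − 1 = 1.9651 − 1 = 0.9651.

ρ_SOR = 0.9651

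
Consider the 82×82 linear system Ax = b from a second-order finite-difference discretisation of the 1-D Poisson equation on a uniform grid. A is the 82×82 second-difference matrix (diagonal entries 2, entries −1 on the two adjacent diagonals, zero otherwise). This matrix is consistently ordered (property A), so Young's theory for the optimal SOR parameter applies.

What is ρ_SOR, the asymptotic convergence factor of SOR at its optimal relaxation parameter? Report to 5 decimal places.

ρ_SOR = 0.92708

spectrum of D⁻¹(L+U) = {cos(kπ/83) : 1≤k≤82}; ρ_J = cos(π/83) = 0.99928.
√(1−ρ_J²) simplifies to sin(π/83) = 0.037841.
So ω* = 2/1.037841 = 1.92708 (Young).
ρ(B_{ω*}) = ω*−1 = 0.92708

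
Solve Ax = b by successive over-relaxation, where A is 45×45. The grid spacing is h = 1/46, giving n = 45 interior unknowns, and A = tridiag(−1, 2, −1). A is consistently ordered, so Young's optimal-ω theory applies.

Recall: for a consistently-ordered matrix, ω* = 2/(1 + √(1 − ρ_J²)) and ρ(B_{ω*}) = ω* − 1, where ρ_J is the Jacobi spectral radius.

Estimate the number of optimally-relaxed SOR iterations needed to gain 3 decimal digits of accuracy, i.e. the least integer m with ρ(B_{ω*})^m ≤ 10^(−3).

ρ_J = max_k |cos(kπ/46)| = cos(π/46) = 0.9976688
1 − cos²(π/46) = sin²(π/46) ⇒ √(1−ρ_J²) = sin(π/46) = 0.0682424.
ω* = 2/(1 + 0.0682424) = 2/1.0682424 = 1.8722342.
and ρ(B_{ω*}) = 1.8722342 − 1 = 0.8722342.
ρ_SOR^m ≤ 10^(−3) ⇔ m ≥ 3·ln10/(−ln 0.8722342) = 6.90776/0.136697 = 50.533; m = ⌈50.533⌉ = 51.

m = 51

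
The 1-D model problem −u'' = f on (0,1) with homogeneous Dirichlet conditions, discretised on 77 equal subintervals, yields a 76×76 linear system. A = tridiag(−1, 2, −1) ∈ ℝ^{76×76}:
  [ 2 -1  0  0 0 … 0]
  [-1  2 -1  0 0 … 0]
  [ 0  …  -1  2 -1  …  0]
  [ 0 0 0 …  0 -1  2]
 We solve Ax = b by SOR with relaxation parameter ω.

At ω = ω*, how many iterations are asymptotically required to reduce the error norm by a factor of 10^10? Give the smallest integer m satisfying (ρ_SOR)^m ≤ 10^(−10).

ρ_J = max_k |cos(kπ/77)| = cos(π/77) = 0.9991678
√(1 − cos²(π/77)) = sin(π/77) ≈ 0.0407886.
ω* = 2 / (1 + 0.0407886) = 2 / 1.0407886 ≈ 1.9216198.
Hence ρ(B_{ω*}) = 1.9216198 − 1 = 0.9216198.
(0.9216198)^m ≤ 10^{−10}  ⇒  m·ln(0.9216198) ≤ −10·ln10  ⇒  m ≥ 282.102  ⇒  m = 283

m = 283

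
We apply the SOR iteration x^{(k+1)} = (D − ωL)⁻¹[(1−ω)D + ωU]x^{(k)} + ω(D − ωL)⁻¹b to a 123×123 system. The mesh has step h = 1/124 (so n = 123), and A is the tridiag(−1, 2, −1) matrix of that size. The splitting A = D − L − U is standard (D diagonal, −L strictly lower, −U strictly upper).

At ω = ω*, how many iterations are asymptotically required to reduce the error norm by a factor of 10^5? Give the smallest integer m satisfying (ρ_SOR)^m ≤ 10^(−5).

B_J for the 123×123 system has eigenvalues cos(kπ/124); ρ_J = cos(π/124) = 0.9996791.
√(1−ρ_J²) = |sin(π/124)| = 0.0253327
So ω* = 2/1.0253327 = 1.9505864 (Young).
[ρ_SOR] ω* − 1 = 0.9505864.
ρ_SOR^m ≤ 10^(−5) ⇔ m ≥ 5·ln10/(−ln 0.9505864) = 11.5129/0.0506762 = 227.186; m = ⌈227.186⌉ = 228.

m = 228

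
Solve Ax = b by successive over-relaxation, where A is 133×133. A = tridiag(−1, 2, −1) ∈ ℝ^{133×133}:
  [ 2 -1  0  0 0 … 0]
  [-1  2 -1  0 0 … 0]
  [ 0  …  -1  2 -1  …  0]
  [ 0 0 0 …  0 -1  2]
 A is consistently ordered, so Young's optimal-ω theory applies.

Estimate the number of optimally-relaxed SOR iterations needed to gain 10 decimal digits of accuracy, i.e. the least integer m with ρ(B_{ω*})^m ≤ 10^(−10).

m = 492

With n=133, ρ(Jacobi) = cos(π/134) = 0.9997252.
√(1−ρ_J²) = |sin(π/134)| = 0.0234426
[ω*] 2 ÷ (1 + 0.0234426) = 2 ÷ 1.0234426 = 1.9541887.
ρ(B_{ω*}) = ω*−1 = 0.9541887
Need (0.9541887)^m ≤ 10^(−10): m ≥ 10·ln10/|ln 0.9541887| = 23.0259/0.0468938 = 491.022 ⇒ m = 492.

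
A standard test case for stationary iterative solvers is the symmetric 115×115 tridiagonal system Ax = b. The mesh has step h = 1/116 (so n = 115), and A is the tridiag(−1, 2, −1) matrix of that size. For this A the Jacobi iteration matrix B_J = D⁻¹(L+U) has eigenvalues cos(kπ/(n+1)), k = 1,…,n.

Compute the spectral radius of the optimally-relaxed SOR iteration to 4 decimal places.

B_J for the 115×115 system has eigenvalues cos(kπ/116); ρ_J = cos(π/116) = 0.9996.
√(1−ρ_J²) simplifies to sin(π/116) = 0.02708.
Young: ω* = 2/(1+√(1−ρ_J²)) = 2/(1+0.02708) = 2/1.02708 = 1.9473.
ρ_SOR = ω* − 1 ≈ 0.9473.

ρ_SOR = 0.9473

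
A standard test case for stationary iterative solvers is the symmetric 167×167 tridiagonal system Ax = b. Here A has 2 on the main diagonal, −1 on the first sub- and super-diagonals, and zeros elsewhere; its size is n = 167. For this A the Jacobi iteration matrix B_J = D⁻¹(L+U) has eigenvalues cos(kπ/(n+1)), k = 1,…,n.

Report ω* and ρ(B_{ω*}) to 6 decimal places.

ω* = 1.963289, ρ_SOR = 0.963289

n=167: λ(B_J) = 1 − λ(A)/2 = cos(kπ/168); k=1 gives ρ_J = 0.999825.
√(1 − cos²(π/168)) = sin(π/168) ≈ 0.0186989.
ω* = 2/(1+0.0186989) = 1.963289
ρ_SOR = ω* − 1 = 1.963289 − 1 = 0.963289.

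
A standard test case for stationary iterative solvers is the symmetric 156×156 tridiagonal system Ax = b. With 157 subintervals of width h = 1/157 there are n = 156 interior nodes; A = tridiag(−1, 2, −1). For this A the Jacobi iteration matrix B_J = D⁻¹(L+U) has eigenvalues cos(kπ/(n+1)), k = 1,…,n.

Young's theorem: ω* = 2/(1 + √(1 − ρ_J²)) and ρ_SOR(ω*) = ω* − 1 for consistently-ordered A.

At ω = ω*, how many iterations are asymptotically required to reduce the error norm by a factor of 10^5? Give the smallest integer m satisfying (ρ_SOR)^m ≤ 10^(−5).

m = 288

B_J for the 156×156 system has eigenvalues cos(kπ/157); ρ_J = cos(π/157) = 0.9997998.
√(1−ρ_J²) = |sin(π/157)| = 0.0200088
Young: ω* = 2/(1+√(1−ρ_J²)) = 2/(1+0.0200088) = 2/1.0200088 = 1.9607674.
ρ_SOR = ω* − 1 ≈ 0.9607674.
For 5 digits: m = 5·ln10 / (−ln 0.9607674) = 11.5129/0.0400229 = 287.658; round up → m = 288.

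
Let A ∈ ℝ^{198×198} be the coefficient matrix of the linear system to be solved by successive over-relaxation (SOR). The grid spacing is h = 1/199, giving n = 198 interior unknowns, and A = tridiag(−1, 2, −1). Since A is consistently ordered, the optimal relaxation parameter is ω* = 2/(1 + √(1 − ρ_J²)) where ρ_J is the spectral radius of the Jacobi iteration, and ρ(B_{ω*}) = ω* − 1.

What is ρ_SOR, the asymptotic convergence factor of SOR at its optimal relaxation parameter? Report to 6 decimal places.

ρ_SOR = 0.968918

[ρ_J] n=198: ρ(B_J) = cos(π/(n+1)) = cos(π/199) = 0.999875.
root = sin(π/199) = 0.0157862  (since 1−cos² = sin²).
[ω*] 2 ÷ (1 + 0.0157862) = 2 ÷ 1.0157862 = 1.968918.
ρ_SOR = ω* − 1 = 1.968918 − 1 = 0.968918.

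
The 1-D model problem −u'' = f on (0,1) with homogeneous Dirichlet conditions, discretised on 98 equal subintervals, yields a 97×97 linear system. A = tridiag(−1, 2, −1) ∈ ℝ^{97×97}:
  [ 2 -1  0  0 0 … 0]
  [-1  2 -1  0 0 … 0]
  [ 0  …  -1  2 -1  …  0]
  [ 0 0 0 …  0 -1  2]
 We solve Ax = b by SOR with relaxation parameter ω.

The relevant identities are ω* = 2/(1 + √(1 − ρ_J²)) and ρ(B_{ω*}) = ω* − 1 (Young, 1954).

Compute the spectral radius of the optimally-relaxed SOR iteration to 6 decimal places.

ρ_SOR = 0.937888

With n=97, ρ(Jacobi) = cos(π/98) = 0.999486.
1 − cos²(π/98) = sin²(π/98) ⇒ √(1−ρ_J²) = sin(π/98) = 0.0320516.
ω* = 2/(1 + 0.0320516) = 2/1.0320516 = 1.937888.
Hence ρ(B_{ω*}) = 1.937888 − 1 = 0.937888.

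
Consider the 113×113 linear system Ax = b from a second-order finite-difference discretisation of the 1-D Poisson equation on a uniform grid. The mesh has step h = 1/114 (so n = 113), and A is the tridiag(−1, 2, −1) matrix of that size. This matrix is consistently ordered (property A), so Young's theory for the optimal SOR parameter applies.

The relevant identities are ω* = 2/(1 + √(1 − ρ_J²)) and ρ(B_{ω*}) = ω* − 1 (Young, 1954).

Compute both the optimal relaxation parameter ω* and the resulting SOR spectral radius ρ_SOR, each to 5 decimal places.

ω* = 1.94637, ρ_SOR = 0.94637

spectrum of D⁻¹(L+U) = {cos(kπ/114) : 1≤k≤113}; ρ_J = cos(π/114) = 0.99962.
1 − cos²(π/114) = sin²(π/114) ⇒ √(1−ρ_J²) = sin(π/114) = 0.027554.
ω* = 2 / (1 + 0.027554) = 2 / 1.027554 ≈ 1.94637.
and ρ(B_{ω*}) = 1.94637 − 1 = 0.94637.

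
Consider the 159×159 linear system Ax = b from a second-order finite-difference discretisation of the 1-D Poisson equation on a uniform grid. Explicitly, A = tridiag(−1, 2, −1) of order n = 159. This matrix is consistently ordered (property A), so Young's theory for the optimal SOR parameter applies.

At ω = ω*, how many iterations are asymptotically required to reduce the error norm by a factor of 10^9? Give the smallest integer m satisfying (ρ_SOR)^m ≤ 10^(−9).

m = 528

[ρ_J] n=159: ρ(B_J) = cos(π/(n+1)) = cos(π/160) = 0.9998072.
√(1 − cos²(π/160)) = sin(π/160) ≈ 0.0196337.
ω* = 2 / (1 + 0.0196337) = 2 / 1.0196337 ≈ 1.9614887.
Hence ρ(B_{ω*}) = 1.9614887 − 1 = 0.9614887.
9·ln10 = 20.7233; −ln(0.9614887) = 0.0392725; m = ⌈20.7233/0.0392725⌉ = ⌈527.680⌉ = 528.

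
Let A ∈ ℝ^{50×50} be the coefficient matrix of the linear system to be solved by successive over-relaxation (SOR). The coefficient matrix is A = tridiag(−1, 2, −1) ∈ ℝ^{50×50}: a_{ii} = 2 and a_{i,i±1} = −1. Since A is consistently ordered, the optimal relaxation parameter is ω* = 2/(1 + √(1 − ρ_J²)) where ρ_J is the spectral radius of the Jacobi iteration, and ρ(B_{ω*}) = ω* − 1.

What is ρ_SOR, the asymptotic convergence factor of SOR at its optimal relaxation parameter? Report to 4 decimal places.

ρ_SOR = 0.8840

With n=50, ρ(Jacobi) = cos(π/51) = 0.9981.
1 − cos²(π/51) = sin²(π/51) ⇒ √(1−ρ_J²) = sin(π/51) = 0.06156.
Young: ω* = 2/(1+√(1−ρ_J²)) = 2/(1+0.06156) = 2/1.06156 = 1.8840.
and ρ(B_{ω*}) = 1.8840 − 1 = 0.8840.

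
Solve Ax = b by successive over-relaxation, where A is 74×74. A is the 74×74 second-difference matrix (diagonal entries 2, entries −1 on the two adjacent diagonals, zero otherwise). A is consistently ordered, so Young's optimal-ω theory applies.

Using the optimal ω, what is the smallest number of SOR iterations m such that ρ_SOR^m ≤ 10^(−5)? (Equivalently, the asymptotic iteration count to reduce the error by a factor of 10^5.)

[ρ_J] n=74: ρ(B_J) = cos(π/(n+1)) = cos(π/75) = 0.9991228.
root = sin(π/75) = 0.0418757  (since 1−cos² = sin²).
Then 2/(1+√(1−ρ_J²)) = 2/(1+0.0418757); ω* = 2/1.0418757 = 1.9196148.
Hence ρ(B_{ω*}) = 1.9196148 − 1 = 0.9196148.
ρ_SOR^m ≤ 10^(−5) ⇔ m ≥ 5·ln10/(−ln 0.9196148) = 11.5129/0.0838004 = 137.385; m = ⌈137.385⌉ = 138.

m = 138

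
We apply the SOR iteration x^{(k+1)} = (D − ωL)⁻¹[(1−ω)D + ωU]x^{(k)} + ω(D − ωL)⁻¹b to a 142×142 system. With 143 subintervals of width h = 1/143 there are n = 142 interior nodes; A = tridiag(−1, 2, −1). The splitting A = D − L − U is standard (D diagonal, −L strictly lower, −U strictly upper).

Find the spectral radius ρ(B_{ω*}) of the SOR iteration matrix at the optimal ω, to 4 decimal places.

ρ_SOR = 0.9570

spectrum of D⁻¹(L+U) = {cos(kπ/143) : 1≤k≤142}; ρ_J = cos(π/143) = 0.9998.
√(1 − cos²(π/143)) = sin(π/143) ≈ 0.02197.
Young: ω* = 2/(1+√(1−ρ_J²)) = 2/(1+0.02197) = 2/1.02197 = 1.9570.
At ω = 1.9570 every |λ(B_ω)| = ω−1, so ρ_SOR = 0.9570.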